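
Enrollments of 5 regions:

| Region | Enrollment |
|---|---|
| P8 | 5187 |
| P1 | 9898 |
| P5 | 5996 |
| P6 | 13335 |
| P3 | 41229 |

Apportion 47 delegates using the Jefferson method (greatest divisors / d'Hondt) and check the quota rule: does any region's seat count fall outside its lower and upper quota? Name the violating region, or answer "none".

P3

Standard quotas: P8 3.223, P1 6.150, P5 3.725, P6 8.285, P3 25.617.
Jefferson allocation: P8 3, P1 6, P5 3, P6 8, P3 27.
P3 has quota 25.617 (lower 25, upper 26) but receives 27 — outside the quota interval.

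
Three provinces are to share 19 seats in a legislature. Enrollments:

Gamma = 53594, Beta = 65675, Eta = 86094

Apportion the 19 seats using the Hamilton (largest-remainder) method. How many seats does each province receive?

Standard divisor: 205363 ÷ 19 ≈ 10808.579.
Standard quotas: Gamma 4.9585, Beta 6.0762, Eta 7.9653.
Lower quotas: Gamma 4, Beta 6, Eta 7 (sum 17, leaving 2 seats).
Remainders in descending order: Eta 0.9653, Gamma 0.9585, Beta 0.0762.
The surplus seats go to Eta, Gamma.

Gamma 5, Beta 6, Eta 8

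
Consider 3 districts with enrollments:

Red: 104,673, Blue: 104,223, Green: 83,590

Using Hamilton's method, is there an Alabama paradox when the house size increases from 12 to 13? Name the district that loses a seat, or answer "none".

none

At 12 seats: Red 4, Blue 4, Green 4.
At 13 seats: Red 5, Blue 4, Green 4.
No district's allocation decreased.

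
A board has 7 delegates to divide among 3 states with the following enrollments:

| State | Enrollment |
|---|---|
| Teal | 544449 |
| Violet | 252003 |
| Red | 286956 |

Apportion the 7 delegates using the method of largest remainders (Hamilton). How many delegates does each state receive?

Total 1083408; standard divisor 1083408/7 ≈ 154772.571.
Standard quotas: Teal 3.5177, Violet 1.6282, Red 1.8540.
Lower quotas: Teal 3, Violet 1, Red 1 (sum 5, leaving 2 seats).
Remainders in descending order: Red 0.8540, Violet 0.6282, Teal 0.5177.
The surplus seats go to Red, Violet.

Teal=3, Violet=2, Red=2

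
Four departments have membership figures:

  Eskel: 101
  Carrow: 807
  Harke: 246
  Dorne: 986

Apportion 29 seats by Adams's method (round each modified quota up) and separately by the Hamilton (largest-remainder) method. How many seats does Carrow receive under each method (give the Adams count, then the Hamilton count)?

Adams: Eskel 2, Carrow 10, Harke 4, Dorne 13.
Hamilton: Eskel 2, Carrow 11, Harke 3, Dorne 13.
Carrow gets 10 under Adams and 11 under Hamilton.

10 and 11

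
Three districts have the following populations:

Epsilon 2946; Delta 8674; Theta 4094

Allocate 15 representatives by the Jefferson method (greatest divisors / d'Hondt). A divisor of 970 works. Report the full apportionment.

With modified divisor 970: modified quotas Epsilon 3.037, Delta 8.942, Theta 4.221.
Rounding down: Epsilon 3, Delta 8, Theta 4 (total 15).

Epsilon 3, Delta 8, Theta 4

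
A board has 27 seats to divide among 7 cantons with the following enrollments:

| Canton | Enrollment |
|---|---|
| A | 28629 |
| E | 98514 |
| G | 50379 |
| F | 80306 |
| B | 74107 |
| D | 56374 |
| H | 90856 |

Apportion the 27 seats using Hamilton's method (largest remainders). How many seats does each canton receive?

The standard divisor is 479165/27 ≈ 17746.852.
Standard quotas: A 1.6132, E 5.5511, G 2.8388, F 4.5251, B 4.1758, D 3.1766, H 5.1196.
Lower quotas: A 1, E 5, G 2, F 4, B 4, D 3, H 5 (sum 24, leaving 3 seats).
Remainders in descending order: G 0.8388, A 0.6132, E 0.5511, F 0.5251, D 0.1766, B 0.1758, H 0.1196.
Largest remainders: G, A, E receive the extra seats.

A: 2, E: 6, G: 3, F: 4, B: 4, D: 3, H: 5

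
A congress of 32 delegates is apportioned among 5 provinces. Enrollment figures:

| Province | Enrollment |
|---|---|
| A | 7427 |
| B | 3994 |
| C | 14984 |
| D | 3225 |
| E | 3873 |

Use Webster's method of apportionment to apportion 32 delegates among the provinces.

A 7, B 4, C 14, D 3, E 4

Standard divisor 33503/32 ≈ 1046.969; standard quotas: A 7.094, B 3.815, C 14.312, D 3.080, E 3.699.
Rounding to the nearest integer gives A 7, B 4, C 14, D 3, E 4 — total 32, matching the house size, so no adjustment is needed.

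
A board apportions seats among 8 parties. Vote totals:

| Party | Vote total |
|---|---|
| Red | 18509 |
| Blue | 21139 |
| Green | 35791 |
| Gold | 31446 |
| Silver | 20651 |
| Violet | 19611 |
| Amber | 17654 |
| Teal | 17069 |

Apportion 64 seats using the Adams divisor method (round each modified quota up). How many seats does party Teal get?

6

Standard divisor 181870/64 ≈ 2841.719; standard quotas: Red 6.513, Blue 7.439, Green 12.595, Gold 11.066, Silver 7.267, Violet 6.901, Amber 6.212, Teal 6.007.
Rounding up gives 7, 8, 13, 12, 8, 7, 7, 7 = 69 seats, so the divisor must be adjusted.
With modified divisor 3000: modified quotas Red 6.170, Blue 7.046, Green 11.930, Gold 10.482, Silver 6.884, Violet 6.537, Amber 5.885, Teal 5.690.
Rounding up: Red 7, Blue 8, Green 12, Gold 11, Silver 7, Violet 7, Amber 6, Teal 6 (total 64).
Teal receives 6.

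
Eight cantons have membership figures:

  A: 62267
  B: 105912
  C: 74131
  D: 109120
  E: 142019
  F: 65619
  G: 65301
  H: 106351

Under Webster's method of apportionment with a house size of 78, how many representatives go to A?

Standard divisor 730720/78 ≈ 9368.205; standard quotas: A 6.647, B 11.305, C 7.913, D 11.648, E 15.160, F 7.004, G 6.970, H 11.352.
Rounding to the nearest integer gives A 7, B 11, C 8, D 12, E 15, F 7, G 7, H 11 — total 78, matching the house size, so no adjustment is needed.
A receives 7.

7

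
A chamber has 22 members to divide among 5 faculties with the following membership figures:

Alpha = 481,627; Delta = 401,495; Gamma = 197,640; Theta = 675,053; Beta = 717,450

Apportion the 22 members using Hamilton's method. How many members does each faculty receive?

Alpha 4, Delta 4, Gamma 2, Theta 6, Beta 6

The standard divisor is 2473265/22 ≈ 112421.136.
Standard quotas: Alpha 4.2841, Delta 3.5713, Gamma 1.7580, Theta 6.0047, Beta 6.3818.
Lower quotas: Alpha 4, Delta 3, Gamma 1, Theta 6, Beta 6 (sum 20, leaving 2 seats).
Remainders in descending order: Gamma 0.7580, Delta 0.5713, Beta 0.3818, Alpha 0.2841, Theta 0.0047.
Largest remainders: Gamma, Delta receive the extra seats.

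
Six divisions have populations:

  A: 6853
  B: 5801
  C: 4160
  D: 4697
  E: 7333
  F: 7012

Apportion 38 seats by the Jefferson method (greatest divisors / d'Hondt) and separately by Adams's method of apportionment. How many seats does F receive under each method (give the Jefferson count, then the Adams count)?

8 and 7

Jefferson: A 7, B 6, C 4, D 5, E 8, F 8.
Adams: A 7, B 6, C 5, D 5, E 8, F 7.
F gets 8 under Jefferson and 7 under Adams.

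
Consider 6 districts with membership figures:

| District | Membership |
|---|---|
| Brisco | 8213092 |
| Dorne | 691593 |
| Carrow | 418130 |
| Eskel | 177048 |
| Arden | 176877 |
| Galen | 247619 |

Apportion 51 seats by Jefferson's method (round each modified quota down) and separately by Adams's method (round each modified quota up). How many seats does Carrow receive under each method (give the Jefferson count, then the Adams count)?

Jefferson: Brisco 45, Dorne 3, Carrow 2, Eskel 0, Arden 0, Galen 1.
Adams: Brisco 40, Dorne 4, Carrow 3, Eskel 1, Arden 1, Galen 2.
Carrow gets 2 under Jefferson and 3 under Adams.

2 and 3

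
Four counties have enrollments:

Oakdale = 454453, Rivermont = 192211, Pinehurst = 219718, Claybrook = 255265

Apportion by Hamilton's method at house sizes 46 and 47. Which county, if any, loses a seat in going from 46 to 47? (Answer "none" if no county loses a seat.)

At 46 seats: Oakdale 19, Rivermont 8, Pinehurst 9, Claybrook 10.
At 47 seats: Oakdale 19, Rivermont 8, Pinehurst 9, Claybrook 11.
No county's allocation decreased.

none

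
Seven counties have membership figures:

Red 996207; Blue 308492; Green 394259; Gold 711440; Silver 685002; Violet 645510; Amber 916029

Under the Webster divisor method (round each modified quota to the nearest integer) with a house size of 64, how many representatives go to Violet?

9

Standard divisor 4656939/64 ≈ 72764.672; standard quotas: Red 13.691, Blue 4.240, Green 5.418, Gold 9.777, Silver 9.414, Violet 8.871, Amber 12.589.
Rounding to the nearest integer gives Red 14, Blue 4, Green 5, Gold 10, Silver 9, Violet 9, Amber 13 — total 64, matching the house size, so no adjustment is needed.
Violet receives 9.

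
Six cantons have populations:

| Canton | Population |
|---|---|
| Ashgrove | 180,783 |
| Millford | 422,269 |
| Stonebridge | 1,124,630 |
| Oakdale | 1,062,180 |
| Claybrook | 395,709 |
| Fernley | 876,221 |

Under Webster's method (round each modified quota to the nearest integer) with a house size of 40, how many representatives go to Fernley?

9

Standard divisor 4061792/40 ≈ 101544.8; standard quotas: Ashgrove 1.780, Millford 4.158, Stonebridge 11.075, Oakdale 10.460, Claybrook 3.897, Fernley 8.629.
Rounding to the nearest integer gives Ashgrove 2, Millford 4, Stonebridge 11, Oakdale 10, Claybrook 4, Fernley 9 — total 40, matching the house size, so no adjustment is needed.
Fernley receives 9.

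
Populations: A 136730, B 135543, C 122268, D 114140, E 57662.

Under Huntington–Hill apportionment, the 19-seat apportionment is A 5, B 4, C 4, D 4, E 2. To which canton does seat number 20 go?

Priority for the next seat is population ÷ (√(s·(s+1))).
Priorities: A 24963.368, B 30308.336, C 27339.956, D 25522.480, E 23540.413.
Highest priority: B.

B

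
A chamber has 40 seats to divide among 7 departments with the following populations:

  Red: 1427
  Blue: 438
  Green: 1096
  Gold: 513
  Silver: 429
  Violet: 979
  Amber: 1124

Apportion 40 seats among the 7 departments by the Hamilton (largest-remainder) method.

Red 10, Blue 3, Green 7, Gold 3, Silver 3, Violet 7, Amber 7

Standard divisor: 6006 ÷ 40 ≈ 150.15.
Standard quotas: Red 9.504, Blue 2.917, Green 7.299, Gold 3.417, Silver 2.857, Violet 6.520, Amber 7.486.
Lower quotas: Red 9, Blue 2, Green 7, Gold 3, Silver 2, Violet 6, Amber 7 (sum 36, leaving 4 seats).
Remainders in descending order: Blue 0.917, Silver 0.857, Violet 0.520, Red 0.504, Amber 0.486, Gold 0.417, Green 0.299.
Largest remainders: Blue, Silver, Violet, Red receive the extra seats.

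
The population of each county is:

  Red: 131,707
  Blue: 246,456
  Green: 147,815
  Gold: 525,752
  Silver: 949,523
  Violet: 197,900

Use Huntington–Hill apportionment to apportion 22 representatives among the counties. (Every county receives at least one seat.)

With divisor 100352: modified quotas Red 1.312, Blue 2.456, Green 1.473, Gold 5.239, Silver 9.462, Violet 1.972.
Geometric-mean thresholds: Red √(1·2)=1.414, Blue √(2·3)=2.449, Green √(1·2)=1.414, Gold √(5·6)=5.477, Silver √(9·10)=9.487, Violet √(1·2)=1.414.
Each quota rounded against its threshold gives Red 1, Blue 3, Green 2, Gold 5, Silver 9, Violet 2 (total 22).

Red=1, Blue=3, Green=2, Gold=5, Silver=9, Violet=2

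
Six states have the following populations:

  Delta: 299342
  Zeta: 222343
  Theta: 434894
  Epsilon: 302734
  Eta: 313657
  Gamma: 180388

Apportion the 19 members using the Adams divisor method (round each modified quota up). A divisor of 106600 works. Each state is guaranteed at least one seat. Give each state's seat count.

With modified divisor 106600: modified quotas Delta 2.808, Zeta 2.086, Theta 4.080, Epsilon 2.840, Eta 2.942, Gamma 1.692.
Rounding up: Delta 3, Zeta 3, Theta 5, Epsilon 3, Eta 3, Gamma 2 (total 19).

Delta=3, Zeta=3, Theta=5, Epsilon=3, Eta=3, Gamma=2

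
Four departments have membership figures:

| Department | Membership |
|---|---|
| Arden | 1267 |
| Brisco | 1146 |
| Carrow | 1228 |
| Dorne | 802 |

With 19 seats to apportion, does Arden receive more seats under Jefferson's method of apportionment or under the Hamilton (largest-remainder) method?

Jefferson: Arden 6, Brisco 5, Carrow 5, Dorne 3.
Hamilton: Arden 5, Brisco 5, Carrow 5, Dorne 4.
Arden gets 6 under Jefferson and 5 under Hamilton.

Jefferson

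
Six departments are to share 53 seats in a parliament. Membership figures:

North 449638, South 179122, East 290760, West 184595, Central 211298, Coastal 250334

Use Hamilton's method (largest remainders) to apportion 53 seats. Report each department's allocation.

North 15, South 6, East 10, West 6, Central 7, Coastal 9

The standard divisor is 1565747/53 ≈ 29542.396.
Standard quotas: North 15.2201, South 6.0632, East 9.8421, West 6.2485, Central 7.1524, Coastal 8.4737.
Lower quotas: North 15, South 6, East 9, West 6, Central 7, Coastal 8 (sum 51, leaving 2 seats).
Remainders in descending order: East 0.8421, Coastal 0.4737, West 0.2485, North 0.2201, Central 0.1524, South 0.0632.
Largest remainders: East, Coastal receive the extra seats.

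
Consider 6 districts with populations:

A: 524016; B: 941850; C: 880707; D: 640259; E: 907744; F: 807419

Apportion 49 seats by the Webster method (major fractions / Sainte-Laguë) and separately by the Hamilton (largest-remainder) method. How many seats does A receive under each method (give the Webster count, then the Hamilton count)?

5 and 6

Webster: A 5, B 10, C 9, D 7, E 10, F 8.
Hamilton: A 6, B 10, C 9, D 7, E 9, F 8.
A gets 5 under Webster and 6 under Hamilton.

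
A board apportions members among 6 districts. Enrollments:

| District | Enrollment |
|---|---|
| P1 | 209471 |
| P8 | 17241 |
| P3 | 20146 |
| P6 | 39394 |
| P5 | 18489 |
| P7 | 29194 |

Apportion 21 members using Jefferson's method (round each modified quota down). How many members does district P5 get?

1

Standard divisor 333935/21 ≈ 15901.667; standard quotas: P1 13.173, P8 1.084, P3 1.267, P6 2.477, P5 1.163, P7 1.836.
Rounding down gives 13, 1, 1, 2, 1, 1 = 19 seats, so the divisor must be adjusted.
With modified divisor 14300: modified quotas P1 14.648, P8 1.206, P3 1.409, P6 2.755, P5 1.293, P7 2.042.
Rounding down: P1 14, P8 1, P3 1, P6 2, P5 1, P7 2 (total 21).
P5 receives 1.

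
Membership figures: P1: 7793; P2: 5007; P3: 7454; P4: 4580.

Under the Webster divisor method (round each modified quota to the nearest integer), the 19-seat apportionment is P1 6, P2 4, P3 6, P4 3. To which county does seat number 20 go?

Priority for the next seat is population ÷ (current seats + 0.5).
Priorities: P1 1198.923, P2 1112.667, P3 1146.769, P4 1308.571.
Highest priority: P4.

P4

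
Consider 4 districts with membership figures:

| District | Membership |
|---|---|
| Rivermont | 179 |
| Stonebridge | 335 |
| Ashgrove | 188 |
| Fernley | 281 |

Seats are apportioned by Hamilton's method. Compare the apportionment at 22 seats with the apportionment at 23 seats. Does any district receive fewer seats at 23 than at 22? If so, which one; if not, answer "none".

none

At 22 seats: Rivermont 4, Stonebridge 8, Ashgrove 4, Fernley 6.
At 23 seats: Rivermont 4, Stonebridge 8, Ashgrove 4, Fernley 7.
No district's allocation decreased.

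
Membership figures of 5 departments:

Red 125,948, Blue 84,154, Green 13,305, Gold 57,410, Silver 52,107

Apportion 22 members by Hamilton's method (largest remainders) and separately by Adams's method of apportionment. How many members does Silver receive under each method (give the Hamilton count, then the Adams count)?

3 and 4

Hamilton: Red 8, Blue 6, Green 1, Gold 4, Silver 3.
Adams: Red 8, Blue 5, Green 1, Gold 4, Silver 4.
Silver gets 3 under Hamilton and 4 under Adams.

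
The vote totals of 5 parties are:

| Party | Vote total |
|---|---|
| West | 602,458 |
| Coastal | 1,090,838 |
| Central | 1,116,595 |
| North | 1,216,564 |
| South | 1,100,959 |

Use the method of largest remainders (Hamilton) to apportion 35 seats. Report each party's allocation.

Standard divisor: 5127414 ÷ 35 ≈ 146497.543.
Standard quotas: West 4.1124, Coastal 7.4461, Central 7.6219, North 8.3043, South 7.5152.
Lower quotas: West 4, Coastal 7, Central 7, North 8, South 7 (sum 33, leaving 2 seats).
Remainders in descending order: Central 0.6219, South 0.5152, Coastal 0.4461, North 0.3043, West 0.1124.
The surplus seats go to Central, South.

West 4, Coastal 7, Central 8, North 8, South 8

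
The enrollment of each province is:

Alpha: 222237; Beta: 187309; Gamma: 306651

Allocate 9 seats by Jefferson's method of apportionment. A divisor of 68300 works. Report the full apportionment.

Alpha=3, Beta=2, Gamma=4

With modified divisor 68300: modified quotas Alpha 3.254, Beta 2.742, Gamma 4.490.
Rounding down: Alpha 3, Beta 2, Gamma 4 (total 9).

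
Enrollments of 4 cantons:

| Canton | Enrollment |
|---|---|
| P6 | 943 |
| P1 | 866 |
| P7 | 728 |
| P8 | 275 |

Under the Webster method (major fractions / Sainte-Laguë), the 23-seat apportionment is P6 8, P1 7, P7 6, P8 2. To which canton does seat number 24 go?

P1

Priority for the next seat is population ÷ (current seats + 0.5).
Priorities: P6 110.941, P1 115.467, P7 112.000, P8 110.000.
Highest priority: P1.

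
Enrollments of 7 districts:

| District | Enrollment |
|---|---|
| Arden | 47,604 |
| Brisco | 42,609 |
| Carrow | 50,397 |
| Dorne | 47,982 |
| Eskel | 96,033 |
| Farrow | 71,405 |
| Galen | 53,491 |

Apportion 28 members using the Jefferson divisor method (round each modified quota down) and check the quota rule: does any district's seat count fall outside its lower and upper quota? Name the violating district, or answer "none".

Standard quotas: Arden 3.255, Brisco 2.913, Carrow 3.446, Dorne 3.281, Eskel 6.566, Farrow 4.882, Galen 3.657.
Jefferson allocation: Arden 3, Brisco 3, Carrow 3, Dorne 3, Eskel 7, Farrow 5, Galen 4.
Every allocation lies between the lower and upper quota.

none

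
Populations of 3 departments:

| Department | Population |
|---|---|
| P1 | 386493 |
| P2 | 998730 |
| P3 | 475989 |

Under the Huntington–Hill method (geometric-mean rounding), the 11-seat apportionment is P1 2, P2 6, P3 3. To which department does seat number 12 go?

P1

Priority for the next seat is population ÷ (√(s·(s+1))).
Priorities: P1 157785.107, P2 154107.385, P3 137406.189.
Highest priority: P1.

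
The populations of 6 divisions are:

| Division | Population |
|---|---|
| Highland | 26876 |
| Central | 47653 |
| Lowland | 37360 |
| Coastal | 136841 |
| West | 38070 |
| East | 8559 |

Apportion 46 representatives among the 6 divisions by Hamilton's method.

Total 295359; standard divisor 295359/46 ≈ 6420.848.
Standard quotas: Highland 4.1857, Central 7.4216, Lowland 5.8185, Coastal 21.3120, West 5.9291, East 1.3330.
Lower quotas: Highland 4, Central 7, Lowland 5, Coastal 21, West 5, East 1 (sum 43, leaving 3 seats).
Remainders in descending order: West 0.9291, Lowland 0.8185, Central 0.4216, East 0.3330, Coastal 0.3120, Highland 0.1857.
Largest remainders: West, Lowland, Central receive the extra seats.

Highland=4, Central=8, Lowland=6, Coastal=21, West=6, East=1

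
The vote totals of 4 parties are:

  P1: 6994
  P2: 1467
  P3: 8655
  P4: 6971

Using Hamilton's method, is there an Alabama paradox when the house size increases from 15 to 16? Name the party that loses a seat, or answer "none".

At 15 seats: P1 4, P2 1, P3 6, P4 4.
At 16 seats: P1 5, P2 1, P3 6, P4 4.
No party's allocation decreased.

none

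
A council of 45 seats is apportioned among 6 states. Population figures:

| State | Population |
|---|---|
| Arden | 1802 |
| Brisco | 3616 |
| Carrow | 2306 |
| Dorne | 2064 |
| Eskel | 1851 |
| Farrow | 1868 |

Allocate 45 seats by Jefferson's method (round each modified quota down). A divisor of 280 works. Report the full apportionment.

With modified divisor 280: modified quotas Arden 6.436, Brisco 12.914, Carrow 8.236, Dorne 7.371, Eskel 6.611, Farrow 6.671.
Rounding down: Arden 6, Brisco 12, Carrow 8, Dorne 7, Eskel 6, Farrow 6 (total 45).

Arden: 6, Brisco: 12, Carrow: 8, Dorne: 7, Eskel: 6, Farrow: 6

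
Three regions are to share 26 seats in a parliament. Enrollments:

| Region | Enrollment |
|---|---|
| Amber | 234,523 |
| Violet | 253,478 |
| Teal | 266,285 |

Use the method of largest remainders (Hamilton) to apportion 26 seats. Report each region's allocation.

Standard divisor: 754286 ÷ 26 = 29011.
Standard quotas: Amber 8.0839, Violet 8.7373, Teal 9.1788.
Lower quotas: Amber 8, Violet 8, Teal 9 (sum 25, leaving 1 seat).
Remainders in descending order: Violet 0.7373, Teal 0.1788, Amber 0.0839.
Largest remainder: Violet receives the extra seat.

Amber 8, Violet 9, Teal 9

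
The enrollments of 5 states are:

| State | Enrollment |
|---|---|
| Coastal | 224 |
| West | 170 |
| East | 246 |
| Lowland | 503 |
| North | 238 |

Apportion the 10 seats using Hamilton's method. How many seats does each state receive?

Total 1381; standard divisor 1381/10 ≈ 138.1.
Standard quotas: Coastal 1.622, West 1.231, East 1.781, Lowland 3.642, North 1.723.
Lower quotas: Coastal 1, West 1, East 1, Lowland 3, North 1 (sum 7, leaving 3 seats).
Remainders in descending order: East 0.781, North 0.723, Lowland 0.642, Coastal 0.622, West 0.231.
The surplus seats go to East, North, Lowland.

Coastal: 1, West: 1, East: 2, Lowland: 4, North: 2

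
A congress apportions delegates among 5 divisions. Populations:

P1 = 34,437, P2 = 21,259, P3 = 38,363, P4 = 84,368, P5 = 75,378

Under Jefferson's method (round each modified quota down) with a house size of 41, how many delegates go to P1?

Standard divisor 253805/41 ≈ 6190.366; standard quotas: P1 5.563, P2 3.434, P3 6.197, P4 13.629, P5 12.177.
Rounding down gives 5, 3, 6, 13, 12 = 39 seats, so the divisor must be adjusted.
With modified divisor 5770: modified quotas P1 5.968, P2 3.684, P3 6.649, P4 14.622, P5 13.064.
Rounding down: P1 5, P2 3, P3 6, P4 14, P5 13 (total 41).
P1 receives 5.

5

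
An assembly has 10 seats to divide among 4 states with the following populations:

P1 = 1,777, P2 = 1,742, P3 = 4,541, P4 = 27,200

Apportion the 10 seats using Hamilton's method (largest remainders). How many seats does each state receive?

P1 1; P2 0; P3 1; P4 8

The standard divisor is 35260/10 = 3526.
Standard quotas: P1 0.5040, P2 0.4940, P3 1.2879, P4 7.7141.
Lower quotas: P1 0, P2 0, P3 1, P4 7 (sum 8, leaving 2 seats).
Remainders in descending order: P4 0.7141, P1 0.5040, P2 0.4940, P3 0.2879.
The surplus seats go to P4, P1.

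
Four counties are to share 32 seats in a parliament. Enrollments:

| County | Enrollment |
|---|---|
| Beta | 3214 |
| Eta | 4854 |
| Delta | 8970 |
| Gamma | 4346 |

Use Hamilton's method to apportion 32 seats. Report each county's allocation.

Standard divisor: 21384 ÷ 32 ≈ 668.25.
Standard quotas: Beta 4.8096, Eta 7.2637, Delta 13.4231, Gamma 6.5036.
Lower quotas: Beta 4, Eta 7, Delta 13, Gamma 6 (sum 30, leaving 2 seats).
Remainders in descending order: Beta 0.8096, Gamma 0.5036, Delta 0.4231, Eta 0.2637.
The surplus seats go to Beta, Gamma.

Beta: 5; Eta: 7; Delta: 13; Gamma: 7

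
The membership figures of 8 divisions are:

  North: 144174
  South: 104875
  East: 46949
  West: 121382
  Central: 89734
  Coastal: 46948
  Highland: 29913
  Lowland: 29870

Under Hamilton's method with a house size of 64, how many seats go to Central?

9

The standard divisor is 613845/64 ≈ 9591.328.
Standard quotas: North 15.0317, South 10.9344, East 4.8949, West 12.6554, Central 9.3557, Coastal 4.8948, Highland 3.1188, Lowland 3.1143.
Lower quotas: North 15, South 10, East 4, West 12, Central 9, Coastal 4, Highland 3, Lowland 3 (sum 60, leaving 4 seats).
Remainders in descending order: South 0.9344, East 0.8949, Coastal 0.8948, West 0.6554, Central 0.3557, Highland 0.1188, Lowland 0.1143, North 0.0317.
The surplus seats go to South, East, Coastal, West.
Central receives 9.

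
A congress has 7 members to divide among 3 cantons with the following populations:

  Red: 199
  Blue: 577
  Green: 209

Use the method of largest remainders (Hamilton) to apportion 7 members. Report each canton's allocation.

Total 985; standard divisor 985/7 ≈ 140.714.
Standard quotas: Red 1.414, Blue 4.101, Green 1.485.
Lower quotas: Red 1, Blue 4, Green 1 (sum 6, leaving 1 seat).
Remainders in descending order: Green 0.485, Red 0.414, Blue 0.101.
The surplus seat goes to Green.

Red=1, Blue=4, Green=2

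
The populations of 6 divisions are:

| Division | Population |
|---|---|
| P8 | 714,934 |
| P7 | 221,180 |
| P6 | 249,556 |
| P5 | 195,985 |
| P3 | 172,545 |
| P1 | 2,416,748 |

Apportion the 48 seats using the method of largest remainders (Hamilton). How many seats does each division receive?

P8: 9, P7: 3, P6: 3, P5: 2, P3: 2, P1: 29

Standard divisor: 3970948 ÷ 48 ≈ 82728.083.
Standard quotas: P8 8.6420, P7 2.6736, P6 3.0166, P5 2.3690, P3 2.0857, P1 29.2132.
Lower quotas: P8 8, P7 2, P6 3, P5 2, P3 2, P1 29 (sum 46, leaving 2 seats).
Remainders in descending order: P7 0.6736, P8 0.6420, P5 0.3690, P1 0.2132, P3 0.0857, P6 0.0166.
Largest remainders: P7, P8 receive the extra seats.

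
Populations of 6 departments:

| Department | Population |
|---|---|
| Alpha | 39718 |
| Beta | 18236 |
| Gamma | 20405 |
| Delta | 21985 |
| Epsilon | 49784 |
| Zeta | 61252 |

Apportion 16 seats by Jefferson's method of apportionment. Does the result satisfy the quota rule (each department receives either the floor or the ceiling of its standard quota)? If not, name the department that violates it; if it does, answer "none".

none

Standard quotas: Alpha 3.006, Beta 1.380, Gamma 1.545, Delta 1.664, Epsilon 3.768, Zeta 4.636.
Jefferson allocation: Alpha 3, Beta 1, Gamma 1, Delta 2, Epsilon 4, Zeta 5.
Every allocation lies between the lower and upper quota.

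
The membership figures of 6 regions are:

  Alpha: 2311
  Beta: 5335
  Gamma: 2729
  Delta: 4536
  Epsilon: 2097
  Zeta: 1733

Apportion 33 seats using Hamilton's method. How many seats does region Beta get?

9

Standard divisor: 18741 ÷ 33 ≈ 567.909.
Standard quotas: Alpha 4.0693, Beta 9.3941, Gamma 4.8053, Delta 7.9872, Epsilon 3.6925, Zeta 3.0515.
Lower quotas: Alpha 4, Beta 9, Gamma 4, Delta 7, Epsilon 3, Zeta 3 (sum 30, leaving 3 seats).
Remainders in descending order: Delta 0.9872, Gamma 0.8053, Epsilon 0.6925, Beta 0.3941, Alpha 0.0693, Zeta 0.0515.
Largest remainders: Delta, Gamma, Epsilon receive the extra seats.
Beta receives 9.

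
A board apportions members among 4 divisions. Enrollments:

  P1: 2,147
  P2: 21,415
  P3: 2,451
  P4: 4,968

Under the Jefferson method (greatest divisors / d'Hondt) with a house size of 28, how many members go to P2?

20

Standard divisor 30981/28 ≈ 1106.464; standard quotas: P1 1.940, P2 19.354, P3 2.215, P4 4.490.
Rounding down gives 1, 19, 2, 4 = 26 seats, so the divisor must be adjusted.
With modified divisor 1050: modified quotas P1 2.045, P2 20.395, P3 2.334, P4 4.731.
Rounding down: P1 2, P2 20, P3 2, P4 4 (total 28).
P2 receives 20.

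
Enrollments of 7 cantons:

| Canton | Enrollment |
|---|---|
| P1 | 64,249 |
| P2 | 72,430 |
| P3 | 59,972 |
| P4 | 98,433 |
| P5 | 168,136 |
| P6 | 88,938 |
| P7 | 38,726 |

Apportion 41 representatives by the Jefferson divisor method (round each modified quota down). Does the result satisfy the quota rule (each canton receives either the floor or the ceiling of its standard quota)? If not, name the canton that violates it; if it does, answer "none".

Standard quotas: P1 4.458, P2 5.026, P3 4.161, P4 6.830, P5 11.667, P6 6.171, P7 2.687.
Jefferson allocation: P1 4, P2 5, P3 4, P4 7, P5 13, P6 6, P7 2.
P5 has quota 11.667 (lower 11, upper 12) but receives 13 — outside the quota interval.

P5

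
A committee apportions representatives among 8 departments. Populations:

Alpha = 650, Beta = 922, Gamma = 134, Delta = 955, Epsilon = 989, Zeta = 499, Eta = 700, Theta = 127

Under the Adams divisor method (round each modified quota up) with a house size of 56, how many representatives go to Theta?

2

Standard divisor 4976/56 ≈ 88.857; standard quotas: Alpha 7.315, Beta 10.376, Gamma 1.508, Delta 10.748, Epsilon 11.130, Zeta 5.616, Eta 7.878, Theta 1.429.
Rounding up gives 8, 11, 2, 11, 12, 6, 8, 2 = 60 seats, so the divisor must be adjusted.
With modified divisor 97: modified quotas Alpha 6.701, Beta 9.505, Gamma 1.381, Delta 9.845, Epsilon 10.196, Zeta 5.144, Eta 7.216, Theta 1.309.
Rounding up: Alpha 7, Beta 10, Gamma 2, Delta 10, Epsilon 11, Zeta 6, Eta 8, Theta 2 (total 56).
Theta receives 2.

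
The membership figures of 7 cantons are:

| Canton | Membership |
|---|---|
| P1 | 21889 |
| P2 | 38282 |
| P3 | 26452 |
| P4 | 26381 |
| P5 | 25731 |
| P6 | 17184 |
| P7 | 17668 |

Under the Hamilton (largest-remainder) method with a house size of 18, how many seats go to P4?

3

The standard divisor is 173587/18 ≈ 9643.722.
Standard quotas: P1 2.2698, P2 3.9696, P3 2.7429, P4 2.7356, P5 2.6682, P6 1.7819, P7 1.8321.
Lower quotas: P1 2, P2 3, P3 2, P4 2, P5 2, P6 1, P7 1 (sum 13, leaving 5 seats).
Remainders in descending order: P2 0.9696, P7 0.8321, P6 0.7819, P3 0.7429, P4 0.7356, P5 0.6682, P1 0.2698.
The surplus seats go to P2, P7, P6, P3, P4.
P4 receives 3.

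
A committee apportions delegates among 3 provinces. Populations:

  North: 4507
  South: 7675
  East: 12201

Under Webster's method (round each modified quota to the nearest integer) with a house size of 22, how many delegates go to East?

11

Standard divisor 24383/22 ≈ 1108.318; standard quotas: North 4.067, South 6.925, East 11.009.
Rounding to the nearest integer gives North 4, South 7, East 11 — total 22, matching the house size, so no adjustment is needed.
East receives 11.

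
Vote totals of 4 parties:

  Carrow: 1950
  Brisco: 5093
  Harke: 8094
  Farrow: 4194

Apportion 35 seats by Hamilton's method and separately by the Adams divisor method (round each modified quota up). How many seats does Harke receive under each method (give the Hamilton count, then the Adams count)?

15 and 14

Hamilton: Carrow 3, Brisco 9, Harke 15, Farrow 8.
Adams: Carrow 4, Brisco 9, Harke 14, Farrow 8.
Harke gets 15 under Hamilton and 14 under Adams.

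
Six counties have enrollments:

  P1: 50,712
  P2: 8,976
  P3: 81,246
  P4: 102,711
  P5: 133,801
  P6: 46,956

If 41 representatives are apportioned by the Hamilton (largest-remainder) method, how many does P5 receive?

13

Standard divisor: 424402 ÷ 41 ≈ 10351.268.
Standard quotas: P1 4.8991, P2 0.8671, P3 7.8489, P4 9.9226, P5 12.9260, P6 4.5363.
Lower quotas: P1 4, P2 0, P3 7, P4 9, P5 12, P6 4 (sum 36, leaving 5 seats).
Remainders in descending order: P5 0.9260, P4 0.9226, P1 0.8991, P2 0.8671, P3 0.8489, P6 0.5363.
Largest remainders: P5, P4, P1, P2, P3 receive the extra seats.
P5 receives 13.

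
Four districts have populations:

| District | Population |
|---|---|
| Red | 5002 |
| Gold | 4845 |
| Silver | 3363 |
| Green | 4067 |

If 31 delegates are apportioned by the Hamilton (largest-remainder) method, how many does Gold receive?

9

Standard divisor: 17277 ÷ 31 ≈ 557.323.
Standard quotas: Red 8.9751, Gold 8.6933, Silver 6.0342, Green 7.2974.
Lower quotas: Red 8, Gold 8, Silver 6, Green 7 (sum 29, leaving 2 seats).
Remainders in descending order: Red 0.9751, Gold 0.6933, Green 0.2974, Silver 0.0342.
Largest remainders: Red, Gold receive the extra seats.
Gold receives 9.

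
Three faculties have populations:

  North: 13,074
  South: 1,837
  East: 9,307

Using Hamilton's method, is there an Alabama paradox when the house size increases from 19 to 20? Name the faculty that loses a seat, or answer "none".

South

At 19 seats: North 10, South 2, East 7.
At 20 seats: North 11, South 1, East 8.
South drops from 2 to 1.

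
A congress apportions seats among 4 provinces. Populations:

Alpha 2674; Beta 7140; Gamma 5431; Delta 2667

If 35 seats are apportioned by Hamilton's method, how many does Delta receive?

5

The standard divisor is 17912/35 ≈ 511.771.
Standard quotas: Alpha 5.2250, Beta 13.9515, Gamma 10.6122, Delta 5.2113.
Lower quotas: Alpha 5, Beta 13, Gamma 10, Delta 5 (sum 33, leaving 2 seats).
Remainders in descending order: Beta 0.9515, Gamma 0.6122, Alpha 0.2250, Delta 0.2113.
Largest remainders: Beta, Gamma receive the extra seats.
Delta receives 5.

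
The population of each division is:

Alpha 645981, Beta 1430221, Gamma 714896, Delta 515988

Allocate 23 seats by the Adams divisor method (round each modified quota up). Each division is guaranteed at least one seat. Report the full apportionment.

Alpha 5, Beta 9, Gamma 5, Delta 4

Standard divisor 3307086/23 ≈ 143786.348; standard quotas: Alpha 4.493, Beta 9.947, Gamma 4.972, Delta 3.589.
Rounding up gives 5, 10, 5, 4 = 24 seats, so the divisor must be adjusted.
With modified divisor 160200: modified quotas Alpha 4.032, Beta 8.928, Gamma 4.463, Delta 3.221.
Rounding up: Alpha 5, Beta 9, Gamma 5, Delta 4 (total 23).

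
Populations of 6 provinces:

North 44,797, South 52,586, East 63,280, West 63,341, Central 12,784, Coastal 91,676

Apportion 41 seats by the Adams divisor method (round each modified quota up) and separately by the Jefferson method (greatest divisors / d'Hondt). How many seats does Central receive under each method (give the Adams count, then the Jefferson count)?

Adams: North 6, South 6, East 8, West 8, Central 2, Coastal 11.
Jefferson: North 5, South 7, East 8, West 8, Central 1, Coastal 12.
Central gets 2 under Adams and 1 under Jefferson.

2 and 1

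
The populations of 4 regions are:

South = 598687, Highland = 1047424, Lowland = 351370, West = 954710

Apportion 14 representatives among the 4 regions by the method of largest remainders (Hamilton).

Standard divisor: 2952191 ÷ 14 ≈ 210870.786.
Standard quotas: South 2.8391, Highland 4.9671, Lowland 1.6663, West 4.5275.
Lower quotas: South 2, Highland 4, Lowland 1, West 4 (sum 11, leaving 3 seats).
Remainders in descending order: Highland 0.9671, South 0.8391, Lowland 0.6663, West 0.5275.
The surplus seats go to Highland, South, Lowland.

South: 3, Highland: 5, Lowland: 2, West: 4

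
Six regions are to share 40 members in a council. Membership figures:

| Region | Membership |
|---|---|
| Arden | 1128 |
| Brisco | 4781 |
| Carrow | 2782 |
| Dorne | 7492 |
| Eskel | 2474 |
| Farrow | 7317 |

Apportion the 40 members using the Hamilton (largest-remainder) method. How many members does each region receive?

Arden: 2; Brisco: 7; Carrow: 4; Dorne: 12; Eskel: 4; Farrow: 11

Standard divisor: 25974 ÷ 40 ≈ 649.35.
Standard quotas: Arden 1.7371, Brisco 7.3627, Carrow 4.2843, Dorne 11.5377, Eskel 3.8100, Farrow 11.2682.
Lower quotas: Arden 1, Brisco 7, Carrow 4, Dorne 11, Eskel 3, Farrow 11 (sum 37, leaving 3 seats).
Remainders in descending order: Eskel 0.8100, Arden 0.7371, Dorne 0.5377, Brisco 0.3627, Carrow 0.2843, Farrow 0.2682.
The surplus seats go to Eskel, Arden, Dorne.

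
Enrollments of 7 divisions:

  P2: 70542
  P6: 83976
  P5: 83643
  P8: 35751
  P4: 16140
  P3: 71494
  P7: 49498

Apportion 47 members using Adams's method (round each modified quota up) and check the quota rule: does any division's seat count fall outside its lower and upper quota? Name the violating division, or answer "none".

none

Standard quotas: P2 8.066, P6 9.602, P5 9.564, P8 4.088, P4 1.845, P3 8.175, P7 5.660.
Adams allocation: P2 8, P6 10, P5 9, P8 4, P4 2, P3 8, P7 6.
Every allocation lies between the lower and upper quota.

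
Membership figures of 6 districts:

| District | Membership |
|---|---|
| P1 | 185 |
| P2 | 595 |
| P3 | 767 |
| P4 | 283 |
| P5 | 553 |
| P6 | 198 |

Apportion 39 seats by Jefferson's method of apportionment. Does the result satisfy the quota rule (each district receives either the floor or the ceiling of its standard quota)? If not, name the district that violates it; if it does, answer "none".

none

Standard quotas: P1 2.795, P2 8.991, P3 11.590, P4 4.276, P5 8.356, P6 2.992.
Jefferson allocation: P1 3, P2 9, P3 12, P4 4, P5 8, P6 3.
Every allocation lies between the lower and upper quota.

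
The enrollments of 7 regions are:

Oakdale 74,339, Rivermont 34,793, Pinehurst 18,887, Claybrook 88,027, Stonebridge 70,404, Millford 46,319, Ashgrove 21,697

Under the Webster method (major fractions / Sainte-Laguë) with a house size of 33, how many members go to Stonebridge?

Standard divisor 354466/33 ≈ 10741.394; standard quotas: Oakdale 6.921, Rivermont 3.239, Pinehurst 1.758, Claybrook 8.195, Stonebridge 6.554, Millford 4.312, Ashgrove 2.020.
Rounding to the nearest integer gives Oakdale 7, Rivermont 3, Pinehurst 2, Claybrook 8, Stonebridge 7, Millford 4, Ashgrove 2 — total 33, matching the house size, so no adjustment is needed.
Stonebridge receives 7.

7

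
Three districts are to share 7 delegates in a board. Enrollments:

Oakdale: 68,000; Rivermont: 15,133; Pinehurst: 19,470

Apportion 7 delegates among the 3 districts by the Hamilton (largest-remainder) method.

Total 102603; standard divisor 102603/7 ≈ 14657.571.
Standard quotas: Oakdale 4.6392, Rivermont 1.0324, Pinehurst 1.3283.
Lower quotas: Oakdale 4, Rivermont 1, Pinehurst 1 (sum 6, leaving 1 seat).
Remainders in descending order: Oakdale 0.6392, Pinehurst 0.3283, Rivermont 0.0324.
The surplus seat goes to Oakdale.

Oakdale 5; Rivermont 1; Pinehurst 1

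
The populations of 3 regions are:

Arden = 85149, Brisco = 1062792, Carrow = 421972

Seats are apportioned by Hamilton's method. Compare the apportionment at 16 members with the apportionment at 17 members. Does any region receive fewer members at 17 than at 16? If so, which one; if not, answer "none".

At 16 seats: Arden 1, Brisco 11, Carrow 4.
At 17 seats: Arden 1, Brisco 11, Carrow 5.
No region's allocation decreased.

none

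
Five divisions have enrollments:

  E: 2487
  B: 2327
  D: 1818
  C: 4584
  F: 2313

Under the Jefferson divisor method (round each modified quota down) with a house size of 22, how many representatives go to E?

Standard divisor 13529/22 ≈ 614.955; standard quotas: E 4.044, B 3.784, D 2.956, C 7.454, F 3.761.
Rounding down gives 4, 3, 2, 7, 3 = 19 seats, so the divisor must be adjusted.
With modified divisor 574.58: modified quotas E 4.328, B 4.050, D 3.164, C 7.978, F 4.026.
Rounding down: E 4, B 4, D 3, C 7, F 4 (total 22).
E receives 4.

4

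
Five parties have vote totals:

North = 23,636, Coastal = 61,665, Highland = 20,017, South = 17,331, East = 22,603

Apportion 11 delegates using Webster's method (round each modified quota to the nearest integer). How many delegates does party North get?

Standard divisor 145252/11 ≈ 13204.727; standard quotas: North 1.790, Coastal 4.670, Highland 1.516, South 1.312, East 1.712.
Rounding to the nearest integer gives 2, 5, 2, 1, 2 = 12 seats, so the divisor must be adjusted.
With modified divisor 13595.7: modified quotas North 1.738, Coastal 4.536, Highland 1.472, South 1.275, East 1.663.
Rounding to the nearest integer: North 2, Coastal 5, Highland 1, South 1, East 2 (total 11).
North receives 2.

2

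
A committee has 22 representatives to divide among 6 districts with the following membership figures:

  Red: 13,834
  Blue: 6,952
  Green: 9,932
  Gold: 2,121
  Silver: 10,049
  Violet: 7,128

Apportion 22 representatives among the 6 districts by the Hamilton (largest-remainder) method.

Red 6; Blue 3; Green 4; Gold 1; Silver 5; Violet 3

The standard divisor is 50016/22 ≈ 2273.455.
Standard quotas: Red 6.0850, Blue 3.0579, Green 4.3687, Gold 0.9329, Silver 4.4201, Violet 3.1353.
Lower quotas: Red 6, Blue 3, Green 4, Gold 0, Silver 4, Violet 3 (sum 20, leaving 2 seats).
Remainders in descending order: Gold 0.9329, Silver 0.4201, Green 0.3687, Violet 0.1353, Red 0.0850, Blue 0.0579.
The surplus seats go to Gold, Silver.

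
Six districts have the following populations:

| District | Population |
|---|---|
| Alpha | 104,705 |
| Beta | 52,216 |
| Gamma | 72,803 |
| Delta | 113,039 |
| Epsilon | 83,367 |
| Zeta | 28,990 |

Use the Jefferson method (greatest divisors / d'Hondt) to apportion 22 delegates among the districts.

Alpha 5; Beta 2; Gamma 4; Delta 6; Epsilon 4; Zeta 1

Standard divisor 455120/22 ≈ 20687.273; standard quotas: Alpha 5.061, Beta 2.524, Gamma 3.519, Delta 5.464, Epsilon 4.030, Zeta 1.401.
Rounding down gives 5, 2, 3, 5, 4, 1 = 20 seats, so the divisor must be adjusted.
With modified divisor 17800: modified quotas Alpha 5.882, Beta 2.933, Gamma 4.090, Delta 6.351, Epsilon 4.684, Zeta 1.629.
Rounding down: Alpha 5, Beta 2, Gamma 4, Delta 6, Epsilon 4, Zeta 1 (total 22).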